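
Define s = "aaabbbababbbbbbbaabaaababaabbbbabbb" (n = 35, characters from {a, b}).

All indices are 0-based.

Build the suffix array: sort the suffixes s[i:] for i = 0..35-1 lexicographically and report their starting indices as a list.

[19, 0, 16, 20, 1, 25, 17, 23, 21, 6, 31, 2, 26, 8, 34, 18, 15, 24, 22, 5, 30, 7, 33, 14, 4, 29, 32, 13, 3, 28, 12, 27, 11, 10, 9]

sorted suffixes:
  #0 SA[0]=19  'aaababaabbbbabbb'
  #1 SA[1]=0  'aaabbbababbbbbbbaabaaababaabbbbabbb'
  #2 SA[2]=16  'aabaaababaabbbbabbb'
  #3 SA[3]=20  'aababaabbbbabbb'
  #4 SA[4]=1  'aabbbababbbbbbbaabaaababaabbbbabbb'
  #5 SA[5]=25  'aabbbbabbb'
  #6 SA[6]=17  'abaaababaabbbbabbb'
  #7 SA[7]=23  'abaabbbbabbb'
  #8 SA[8]=21  'ababaabbbbabbb'
  #9 SA[9]=6  'ababbbbbbbaabaaababaabbbbabbb'
  #10 SA[10]=31  'abbb'
  #11 SA[11]=2  'abbbababbbbbbbaabaaababaabbbbabbb'
  #12 SA[12]=26  'abbbbabbb'
  #13 SA[13]=8  'abbbbbbbaabaaababaabbbbabbb'
  #14 SA[14]=34  'b'
  #15 SA[15]=18  'baaababaabbbbabbb'
  #16 SA[16]=15  'baabaaababaabbbbabbb'
  #17 SA[17]=24  'baabbbbabbb'
  #18 SA[18]=22  'babaabbbbabbb'
  #19 SA[19]=5  'bababbbbbbbaabaaababaabbbbabbb'
  #20 SA[20]=30  'babbb'
  #21 SA[21]=7  'babbbbbbbaabaaababaabbbbabbb'
  #22 SA[22]=33  'bb'
  #23 SA[23]=14  'bbaabaaababaabbbbabbb'
  #24 SA[24]=4  'bbababbbbbbbaabaaababaabbbbabbb'
  #25 SA[25]=29  'bbabbb'
  #26 SA[26]=32  'bbb'
  #27 SA[27]=13  'bbbaabaaababaabbbbabbb'
  #28 SA[28]=3  'bbbababbbbbbbaabaaababaabbbbabbb'
  #29 SA[29]=28  'bbbabbb'
  #30 SA[30]=12  'bbbbaabaaababaabbbbabbb'
  #31 SA[31]=27  'bbbbabbb'
  #32 SA[32]=11  'bbbbbaabaaababaabbbbabbb'
  #33 SA[33]=10  'bbbbbbaabaaababaabbbbabbb'
  #34 SA[34]=9  'bbbbbbbaabaaababaabbbbabbb'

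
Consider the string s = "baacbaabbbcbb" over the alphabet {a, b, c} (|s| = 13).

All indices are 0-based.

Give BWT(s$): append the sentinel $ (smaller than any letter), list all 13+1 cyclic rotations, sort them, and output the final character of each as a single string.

rank  rotation        last
    0  $baacbaabbbcbb  b
    1  aabbbcbb$baacb  b
    2  aacbaabbbcbb$b  b
    3  abbbcbb$baacba  a
    4  acbaabbbcbb$ba  a
    5  b$baacbaabbbcb  b
    6  baabbbcbb$baac  c
    7  baacbaabbbcbb$  $
    8  bb$baacbaabbbc  c
    9  bbbcbb$baacbaa  a
   10  bbcbb$baacbaab  b
   11  bcbb$baacbaabb  b
   12  cbaabbbcbb$baa  a
   13  cbb$baacbaabbb  b

bbbaabc$cabbab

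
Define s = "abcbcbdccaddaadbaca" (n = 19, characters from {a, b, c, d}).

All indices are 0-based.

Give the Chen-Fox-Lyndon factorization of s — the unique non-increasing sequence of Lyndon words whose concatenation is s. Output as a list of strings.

["abcbcbdccadd", "aadbac", "a"]

emit factor 1: 'abcbcbdccadd' (i=0, period=12)
emit factor 2: 'aadbac' (i=12, period=6)
emit factor 3: 'a' (i=18, period=1)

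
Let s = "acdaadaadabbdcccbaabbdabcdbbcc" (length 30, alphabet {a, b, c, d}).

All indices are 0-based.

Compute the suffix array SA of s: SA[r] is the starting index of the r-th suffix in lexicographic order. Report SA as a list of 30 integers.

rank→(start, suffix):
  0 → (17, 'aabbdabcdbbcc')
  1 → (3, 'aadaadabbdcccbaabbdabcdbbcc')
  2 → (6, 'aadabbdcccbaabbdabcdbbcc')
  3 → (18, 'abbdabcdbbcc')
  4 → (9, 'abbdcccbaabbdabcdbbcc')
  5 → (22, 'abcdbbcc')
  6 → (0, 'acdaadaadabbdcccbaabbdabcdbbcc')
  7 → (4, 'adaadabbdcccbaabbdabcdbbcc')
  8 → (7, 'adabbdcccbaabbdabcdbbcc')
  9 → (16, 'baabbdabcdbbcc')
  10 → (26, 'bbcc')
  11 → (19, 'bbdabcdbbcc')
  12 → (10, 'bbdcccbaabbdabcdbbcc')
  13 → (27, 'bcc')
  14 → (23, 'bcdbbcc')
  15 → (20, 'bdabcdbbcc')
  16 → (11, 'bdcccbaabbdabcdbbcc')
  17 → (29, 'c')
  18 → (15, 'cbaabbdabcdbbcc')
  19 → (28, 'cc')
  20 → (14, 'ccbaabbdabcdbbcc')
  21 → (13, 'cccbaabbdabcdbbcc')
  22 → (1, 'cdaadaadabbdcccbaabbdabcdbbcc')
  23 → (24, 'cdbbcc')
  24 → (2, 'daadaadabbdcccbaabbdabcdbbcc')
  25 → (5, 'daadabbdcccbaabbdabcdbbcc')
  26 → (8, 'dabbdcccbaabbdabcdbbcc')
  27 → (21, 'dabcdbbcc')
  28 → (25, 'dbbcc')
  29 → (12, 'dcccbaabbdabcdbbcc')

[17, 3, 6, 18, 9, 22, 0, 4, 7, 16, 26, 19, 10, 27, 23, 20, 11, 29, 15, 28, 14, 13, 1, 24, 2, 5, 8, 21, 25, 12]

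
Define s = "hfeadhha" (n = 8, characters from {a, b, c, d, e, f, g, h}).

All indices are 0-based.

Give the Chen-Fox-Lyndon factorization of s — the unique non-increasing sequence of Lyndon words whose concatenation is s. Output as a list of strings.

emit factor 1: 'h' (i=0, period=1)
emit factor 2: 'f' (i=1, period=1)
emit factor 3: 'e' (i=2, period=1)
emit factor 4: 'adhh' (i=3, period=4)
emit factor 5: 'a' (i=7, period=1)

["h", "f", "e", "adhh", "a"]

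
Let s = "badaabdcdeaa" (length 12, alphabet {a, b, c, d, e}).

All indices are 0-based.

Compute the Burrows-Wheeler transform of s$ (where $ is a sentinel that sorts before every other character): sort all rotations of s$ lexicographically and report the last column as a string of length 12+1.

aaedab$adabcd

rank  rotation       last
    0  $badaabdcdeaa  a
    1  a$badaabdcdea  a
    2  aa$badaabdcde  e
    3  aabdcdeaa$bad  d
    4  abdcdeaa$bada  a
    5  adaabdcdeaa$b  b
    6  badaabdcdeaa$  $
    7  bdcdeaa$badaa  a
    8  cdeaa$badaabd  d
    9  daabdcdeaa$ba  a
   10  dcdeaa$badaab  b
   11  deaa$badaabdc  c
   12  eaa$badaabdcd  d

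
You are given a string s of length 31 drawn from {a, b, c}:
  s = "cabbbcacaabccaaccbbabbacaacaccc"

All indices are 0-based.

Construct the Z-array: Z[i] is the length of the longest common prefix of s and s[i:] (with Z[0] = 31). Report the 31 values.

Z[0]=31
i=1: i≥r, start 0; Z[1]=0
i=2: i≥r, start 0; Z[2]=0
i=3: i≥r, start 0; Z[3]=0
i=4: i≥r, start 0; Z[4]=0
i=5: i≥r, start 0; Z[5]=2 scan→box=[5,7)
i=6: min(r-i=1, Z[1]=0)=0; Z[6]=0
i=7: i≥r, start 0; Z[7]=2 scan→box=[7,9)
i=8: min(r-i=1, Z[1]=0)=0; Z[8]=0
i=9: i≥r, start 0; Z[9]=0
i=10: i≥r, start 0; Z[10]=0
i=11: i≥r, start 0; Z[11]=1 scan→box=[11,12)
i=12: i≥r, start 0; Z[12]=2 scan→box=[12,14)
i=13: min(r-i=1, Z[1]=0)=0; Z[13]=0
i=14: i≥r, start 0; Z[14]=0
i=15: i≥r, start 0; Z[15]=1 scan→box=[15,16)
i=16: i≥r, start 0; Z[16]=1 scan→box=[16,17)
i=17: i≥r, start 0; Z[17]=0
i=18: i≥r, start 0; Z[18]=0
i=19: i≥r, start 0; Z[19]=0
i=20: i≥r, start 0; Z[20]=0
i=21: i≥r, start 0; Z[21]=0
i=22: i≥r, start 0; Z[22]=0
i=23: i≥r, start 0; Z[23]=2 scan→box=[23,25)
i=24: min(r-i=1, Z[1]=0)=0; Z[24]=0
i=25: i≥r, start 0; Z[25]=0
i=26: i≥r, start 0; Z[26]=2 scan→box=[26,28)
i=27: min(r-i=1, Z[1]=0)=0; Z[27]=0
i=28: i≥r, start 0; Z[28]=1 scan→box=[28,29)
i=29: i≥r, start 0; Z[29]=1 scan→box=[29,30)
i=30: i≥r, start 0; Z[30]=1 scan→box=[30,31)

[31, 0, 0, 0, 0, 2, 0, 2, 0, 0, 0, 1, 2, 0, 0, 1, 1, 0, 0, 0, 0, 0, 0, 2, 0, 0, 2, 0, 1, 1, 1]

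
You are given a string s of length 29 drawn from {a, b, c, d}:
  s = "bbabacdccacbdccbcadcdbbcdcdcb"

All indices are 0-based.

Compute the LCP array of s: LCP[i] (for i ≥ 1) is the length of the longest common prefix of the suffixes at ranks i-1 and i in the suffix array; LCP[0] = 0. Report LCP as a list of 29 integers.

sorted suffixes:
  #0 SA[0]=2  'abacdccacbdccbcadcdbbcdcdcb'
  #1 SA[1]=9  'acbdccbcadcdbbcdcdcb'
  #2 SA[2]=4  'acdccacbdccbcadcdbbcdcdcb'
  #3 SA[3]=17  'adcdbbcdcdcb'
  #4 SA[4]=28  'b'
  #5 SA[5]=1  'babacdccacbdccbcadcdbbcdcdcb'
  #6 SA[6]=3  'bacdccacbdccbcadcdbbcdcdcb'
  #7 SA[7]=0  'bbabacdccacbdccbcadcdbbcdcdcb'
  #8 SA[8]=21  'bbcdcdcb'
  #9 SA[9]=15  'bcadcdbbcdcdcb'
  #10 SA[10]=22  'bcdcdcb'
  #11 SA[11]=11  'bdccbcadcdbbcdcdcb'
  #12 SA[12]=8  'cacbdccbcadcdbbcdcdcb'
  #13 SA[13]=16  'cadcdbbcdcdcb'
  #14 SA[14]=27  'cb'
  #15 SA[15]=14  'cbcadcdbbcdcdcb'
  #16 SA[16]=10  'cbdccbcadcdbbcdcdcb'
  #17 SA[17]=7  'ccacbdccbcadcdbbcdcdcb'
  #18 SA[18]=13  'ccbcadcdbbcdcdcb'
  #19 SA[19]=19  'cdbbcdcdcb'
  #20 SA[20]=25  'cdcb'
  #21 SA[21]=5  'cdccacbdccbcadcdbbcdcdcb'
  #22 SA[22]=23  'cdcdcb'
  #23 SA[23]=20  'dbbcdcdcb'
  #24 SA[24]=26  'dcb'
  #25 SA[25]=6  'dccacbdccbcadcdbbcdcdcb'
  #26 SA[26]=12  'dccbcadcdbbcdcdcb'
  #27 SA[27]=18  'dcdbbcdcdcb'
  #28 SA[28]=24  'dcdcb'

SA = [2, 9, 4, 17, 28, 1, 3, 0, 21, 15, 22, 11, 8, 16, 27, 14, 10, 7, 13, 19, 25, 5, 23, 20, 26, 6, 12, 18, 24]
rank  pair      lcp
   1  s[2:],s[9:]  1  'a'
   2  s[9:],s[4:]  2  'ac'
   3  s[4:],s[17:]  1  'a'
   4  s[17:],s[28:]  0  ''
   5  s[28:],s[1:]  1  'b'
   6  s[1:],s[3:]  2  'ba'
   7  s[3:],s[0:]  1  'b'
   8  s[0:],s[21:]  2  'bb'
   9  s[21:],s[15:]  1  'b'
  10  s[15:],s[22:]  2  'bc'
  11  s[22:],s[11:]  1  'b'
  12  s[11:],s[8:]  0  ''
  13  s[8:],s[16:]  2  'ca'
  14  s[16:],s[27:]  1  'c'
  15  s[27:],s[14:]  2  'cb'
  16  s[14:],s[10:]  2  'cb'
  17  s[10:],s[7:]  1  'c'
  18  s[7:],s[13:]  2  'cc'
  19  s[13:],s[19:]  1  'c'
  20  s[19:],s[25:]  2  'cd'
  21  s[25:],s[5:]  3  'cdc'
  22  s[5:],s[23:]  3  'cdc'
  23  s[23:],s[20:]  0  ''
  24  s[20:],s[26:]  1  'd'
  25  s[26:],s[6:]  2  'dc'
  26  s[6:],s[12:]  3  'dcc'
  27  s[12:],s[18:]  2  'dc'
  28  s[18:],s[24:]  3  'dcd'

[0, 1, 2, 1, 0, 1, 2, 1, 2, 1, 2, 1, 0, 2, 1, 2, 2, 1, 2, 1, 2, 3, 3, 0, 1, 2, 3, 2, 3]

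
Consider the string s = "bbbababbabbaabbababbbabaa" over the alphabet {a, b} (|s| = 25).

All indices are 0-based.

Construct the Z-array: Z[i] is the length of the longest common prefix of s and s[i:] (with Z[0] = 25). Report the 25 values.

Z[0]=25
i=1: outside box; Z[1]=2 scan→box=[1,3)
i=2: min(r-i=1, Z[1]=2)=1; Z[2]=1
i=3: outside box; Z[3]=0
i=4: outside box; Z[4]=1 scan→box=[4,5)
i=5: outside box; Z[5]=0
i=6: outside box; Z[6]=2 scan→box=[6,8)
i=7: min(r-i=1, Z[1]=2)=1; Z[7]=1
i=8: outside box; Z[8]=0
i=9: outside box; Z[9]=2 scan→box=[9,11)
i=10: min(r-i=1, Z[1]=2)=1; Z[10]=1
i=11: outside box; Z[11]=0
i=12: outside box; Z[12]=0
i=13: outside box; Z[13]=2 scan→box=[13,15)
i=14: min(r-i=1, Z[1]=2)=1; Z[14]=1
i=15: outside box; Z[15]=0
i=16: outside box; Z[16]=1 scan→box=[16,17)
i=17: outside box; Z[17]=0
i=18: outside box; Z[18]=6 scan→box=[18,24)
i=19: min(r-i=5, Z[1]=2)=2; Z[19]=2
i=20: min(r-i=4, Z[2]=1)=1; Z[20]=1
i=21: min(r-i=3, Z[3]=0)=0; Z[21]=0
i=22: min(r-i=2, Z[4]=1)=1; Z[22]=1
i=23: min(r-i=1, Z[5]=0)=0; Z[23]=0
i=24: outside box; Z[24]=0

[25, 2, 1, 0, 1, 0, 2, 1, 0, 2, 1, 0, 0, 2, 1, 0, 1, 0, 6, 2, 1, 0, 1, 0, 0]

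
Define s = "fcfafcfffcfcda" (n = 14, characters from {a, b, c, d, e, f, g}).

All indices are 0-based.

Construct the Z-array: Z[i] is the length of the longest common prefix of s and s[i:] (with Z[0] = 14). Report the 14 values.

Z[0]=14
i=1: fresh scan; Z[1]=0
i=2: fresh scan; Z[2]=1 grow→box=[2,3)
i=3: fresh scan; Z[3]=0
i=4: fresh scan; Z[4]=3 grow→box=[4,7)
i=5: min(r-i=2, Z[1]=0)=0; Z[5]=0
i=6: min(r-i=1, Z[2]=1)=1; Z[6]=1
i=7: fresh scan; Z[7]=1 grow→box=[7,8)
i=8: fresh scan; Z[8]=3 grow→box=[8,11)
i=9: min(r-i=2, Z[1]=0)=0; Z[9]=0
i=10: min(r-i=1, Z[2]=1)=1; Z[10]=2 grow→box=[10,12)
i=11: min(r-i=1, Z[1]=0)=0; Z[11]=0
i=12: fresh scan; Z[12]=0
i=13: fresh scan; Z[13]=0

[14, 0, 1, 0, 3, 0, 1, 1, 3, 0, 2, 0, 0, 0]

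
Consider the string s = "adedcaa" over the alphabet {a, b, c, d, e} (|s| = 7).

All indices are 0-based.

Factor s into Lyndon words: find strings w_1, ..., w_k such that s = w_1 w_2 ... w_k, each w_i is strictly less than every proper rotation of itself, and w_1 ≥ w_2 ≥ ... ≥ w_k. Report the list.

emit factor 1: 'adedc' (i=0, period=5)
emit factor 2: 'a' (i=5, period=1)
emit factor 3: 'a' (i=6, period=1)

["adedc", "a", "a"]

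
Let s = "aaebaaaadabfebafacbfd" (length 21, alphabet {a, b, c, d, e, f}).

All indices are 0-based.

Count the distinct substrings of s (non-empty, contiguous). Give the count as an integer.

rank→(start, suffix):
  0 → (4, 'aaaadabfebafacbfd')
  1 → (5, 'aaadabfebafacbfd')
  2 → (6, 'aadabfebafacbfd')
  3 → (0, 'aaebaaaadabfebafacbfd')
  4 → (9, 'abfebafacbfd')
  5 → (16, 'acbfd')
  6 → (7, 'adabfebafacbfd')
  7 → (1, 'aebaaaadabfebafacbfd')
  8 → (14, 'afacbfd')
  9 → (3, 'baaaadabfebafacbfd')
  10 → (13, 'bafacbfd')
  11 → (18, 'bfd')
  12 → (10, 'bfebafacbfd')
  13 → (17, 'cbfd')
  14 → (20, 'd')
  15 → (8, 'dabfebafacbfd')
  16 → (2, 'ebaaaadabfebafacbfd')
  17 → (12, 'ebafacbfd')
  18 → (15, 'facbfd')
  19 → (19, 'fd')
  20 → (11, 'febafacbfd')

SA = [4, 5, 6, 0, 9, 16, 7, 1, 14, 3, 13, 18, 10, 17, 20, 8, 2, 12, 15, 19, 11]
rank  pair      lcp
   1  s[4:],s[5:]  3  'aaa'
   2  s[5:],s[6:]  2  'aa'
   3  s[6:],s[0:]  2  'aa'
   4  s[0:],s[9:]  1  'a'
   5  s[9:],s[16:]  1  'a'
   6  s[16:],s[7:]  1  'a'
   7  s[7:],s[1:]  1  'a'
   8  s[1:],s[14:]  1  'a'
   9  s[14:],s[3:]  0  ''
  10  s[3:],s[13:]  2  'ba'
  11  s[13:],s[18:]  1  'b'
  12  s[18:],s[10:]  2  'bf'
  13  s[10:],s[17:]  0  ''
  14  s[17:],s[20:]  0  ''
  15  s[20:],s[8:]  1  'd'
  16  s[8:],s[2:]  0  ''
  17  s[2:],s[12:]  3  'eba'
  18  s[12:],s[15:]  0  ''
  19  s[15:],s[19:]  1  'f'
  20  s[19:],s[11:]  1  'f'

n(n+1)/2 = 21·22/2 = 231
Σ LCP = 0 + 3 + 2 + 2 + 1 + 1 + 1 + 1 + 1 + 0 + 2 + 1 + 2 + 0 + 0 + 1 + 0 + 3 + 0 + 1 + 1 = 23
distinct = 231 − 23 = 208

208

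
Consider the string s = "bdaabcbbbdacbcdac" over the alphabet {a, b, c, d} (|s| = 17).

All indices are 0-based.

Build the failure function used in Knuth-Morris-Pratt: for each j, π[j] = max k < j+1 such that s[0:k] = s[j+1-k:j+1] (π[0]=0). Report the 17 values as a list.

π[0] = 0
j=1 s[j]='d': π[1]=0 (border '')
j=2 s[j]='a': π[2]=0 (border '')
j=3 s[j]='a': π[3]=0 (border '')
j=4 s[j]='b': π[4]=1 (border 'b')
j=5 s[j]='c': k: 1→0; π[5]=0 (border '')
j=6 s[j]='b': π[6]=1 (border 'b')
j=7 s[j]='b': k: 1→0; π[7]=1 (border 'b')
j=8 s[j]='b': k: 1→0; π[8]=1 (border 'b')
j=9 s[j]='d': π[9]=2 (border 'bd')
j=10 s[j]='a': π[10]=3 (border 'bda')
j=11 s[j]='c': k: 3→0; π[11]=0 (border '')
j=12 s[j]='b': π[12]=1 (border 'b')
j=13 s[j]='c': k: 1→0; π[13]=0 (border '')
j=14 s[j]='d': π[14]=0 (border '')
j=15 s[j]='a': π[15]=0 (border '')
j=16 s[j]='c': π[16]=0 (border '')

[0, 0, 0, 0, 1, 0, 1, 1, 1, 2, 3, 0, 1, 0, 0, 0, 0]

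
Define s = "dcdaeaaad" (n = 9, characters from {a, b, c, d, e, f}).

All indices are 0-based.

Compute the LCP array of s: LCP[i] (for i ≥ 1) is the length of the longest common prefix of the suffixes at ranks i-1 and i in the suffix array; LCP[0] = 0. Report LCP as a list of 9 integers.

[0, 2, 1, 1, 0, 0, 1, 1, 0]

sorted suffixes:
  #0 SA[0]=5  'aaad'
  #1 SA[1]=6  'aad'
  #2 SA[2]=7  'ad'
  #3 SA[3]=3  'aeaaad'
  #4 SA[4]=1  'cdaeaaad'
  #5 SA[5]=8  'd'
  #6 SA[6]=2  'daeaaad'
  #7 SA[7]=0  'dcdaeaaad'
  #8 SA[8]=4  'eaaad'

SA = [5, 6, 7, 3, 1, 8, 2, 0, 4]
i: (SA[i-1],SA[i]) lcp shared
  1: (5,6) 2 'aa'
  2: (6,7) 1 'a'
  3: (7,3) 1 'a'
  4: (3,1) 0 ''
  5: (1,8) 0 ''
  6: (8,2) 1 'd'
  7: (2,0) 1 'd'
  8: (0,4) 0 ''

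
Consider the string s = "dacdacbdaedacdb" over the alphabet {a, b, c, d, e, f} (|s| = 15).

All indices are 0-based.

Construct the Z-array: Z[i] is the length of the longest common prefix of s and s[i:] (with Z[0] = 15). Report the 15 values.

Z[0]=15
i=1: fresh scan; Z[1]=0
i=2: fresh scan; Z[2]=0
i=3: fresh scan; Z[3]=3 grow→box=[3,6)
i=4: min(r-i=2, Z[1]=0)=0; Z[4]=0
i=5: min(r-i=1, Z[2]=0)=0; Z[5]=0
i=6: fresh scan; Z[6]=0
i=7: fresh scan; Z[7]=2 grow→box=[7,9)
i=8: min(r-i=1, Z[1]=0)=0; Z[8]=0
i=9: fresh scan; Z[9]=0
i=10: fresh scan; Z[10]=4 grow→box=[10,14)
i=11: min(r-i=3, Z[1]=0)=0; Z[11]=0
i=12: min(r-i=2, Z[2]=0)=0; Z[12]=0
i=13: min(r-i=1, Z[3]=3)=1; Z[13]=1
i=14: fresh scan; Z[14]=0

[15, 0, 0, 3, 0, 0, 0, 2, 0, 0, 4, 0, 0, 1, 0]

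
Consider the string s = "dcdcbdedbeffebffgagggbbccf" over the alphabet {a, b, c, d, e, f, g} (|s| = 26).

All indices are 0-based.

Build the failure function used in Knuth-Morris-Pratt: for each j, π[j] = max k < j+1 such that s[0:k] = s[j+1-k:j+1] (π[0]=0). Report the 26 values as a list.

π[0] = 0
j=1 s[j]='c': π[1]=0 (border '')
j=2 s[j]='d': π[2]=1 (border 'd')
j=3 s[j]='c': π[3]=2 (border 'dc')
j=4 s[j]='b': k: 2→0; π[4]=0 (border '')
j=5 s[j]='d': π[5]=1 (border 'd')
j=6 s[j]='e': k: 1→0; π[6]=0 (border '')
j=7 s[j]='d': π[7]=1 (border 'd')
j=8 s[j]='b': k: 1→0; π[8]=0 (border '')
j=9 s[j]='e': π[9]=0 (border '')
j=10 s[j]='f': π[10]=0 (border '')
j=11 s[j]='f': π[11]=0 (border '')
j=12 s[j]='e': π[12]=0 (border '')
j=13 s[j]='b': π[13]=0 (border '')
j=14 s[j]='f': π[14]=0 (border '')
j=15 s[j]='f': π[15]=0 (border '')
j=16 s[j]='g': π[16]=0 (border '')
j=17 s[j]='a': π[17]=0 (border '')
j=18 s[j]='g': π[18]=0 (border '')
j=19 s[j]='g': π[19]=0 (border '')
j=20 s[j]='g': π[20]=0 (border '')
j=21 s[j]='b': π[21]=0 (border '')
j=22 s[j]='b': π[22]=0 (border '')
j=23 s[j]='c': π[23]=0 (border '')
j=24 s[j]='c': π[24]=0 (border '')
j=25 s[j]='f': π[25]=0 (border '')

[0, 0, 1, 2, 0, 1, 0, 1, 0, 0, 0, 0, 0, 0, 0, 0, 0, 0, 0, 0, 0, 0, 0, 0, 0, 0]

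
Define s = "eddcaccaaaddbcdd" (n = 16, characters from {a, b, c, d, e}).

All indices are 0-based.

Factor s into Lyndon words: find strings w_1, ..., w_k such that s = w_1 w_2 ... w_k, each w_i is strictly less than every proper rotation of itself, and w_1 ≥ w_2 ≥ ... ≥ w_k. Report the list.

["e", "d", "d", "c", "acc", "aaaddbcdd"]

emit factor 1: 'e' (i=0, period=1)
emit factor 2: 'd' (i=1, period=1)
emit factor 3: 'd' (i=2, period=1)
emit factor 4: 'c' (i=3, period=1)
emit factor 5: 'acc' (i=4, period=3)
emit factor 6: 'aaaddbcdd' (i=7, period=9)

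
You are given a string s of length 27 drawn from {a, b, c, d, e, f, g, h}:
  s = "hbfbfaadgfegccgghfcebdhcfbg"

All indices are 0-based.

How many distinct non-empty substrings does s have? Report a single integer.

rank→(start, suffix):
  0 → (5, 'aadgfegccgghfcebdhcfbg')
  1 → (6, 'adgfegccgghfcebdhcfbg')
  2 → (20, 'bdhcfbg')
  3 → (3, 'bfaadgfegccgghfcebdhcfbg')
  4 → (1, 'bfbfaadgfegccgghfcebdhcfbg')
  5 → (25, 'bg')
  6 → (12, 'ccgghfcebdhcfbg')
  7 → (18, 'cebdhcfbg')
  8 → (23, 'cfbg')
  9 → (13, 'cgghfcebdhcfbg')
  10 → (7, 'dgfegccgghfcebdhcfbg')
  11 → (21, 'dhcfbg')
  12 → (19, 'ebdhcfbg')
  13 → (10, 'egccgghfcebdhcfbg')
  14 → (4, 'faadgfegccgghfcebdhcfbg')
  15 → (2, 'fbfaadgfegccgghfcebdhcfbg')
  16 → (24, 'fbg')
  17 → (17, 'fcebdhcfbg')
  18 → (9, 'fegccgghfcebdhcfbg')
  19 → (26, 'g')
  20 → (11, 'gccgghfcebdhcfbg')
  21 → (8, 'gfegccgghfcebdhcfbg')
  22 → (14, 'gghfcebdhcfbg')
  23 → (15, 'ghfcebdhcfbg')
  24 → (0, 'hbfbfaadgfegccgghfcebdhcfbg')
  25 → (22, 'hcfbg')
  26 → (16, 'hfcebdhcfbg')

SA = [5, 6, 20, 3, 1, 25, 12, 18, 23, 13, 7, 21, 19, 10, 4, 2, 24, 17, 9, 26, 11, 8, 14, 15, 0, 22, 16]
rank  pair      lcp
   1  s[5:],s[6:]  1  'a'
   2  s[6:],s[20:]  0  ''
   3  s[20:],s[3:]  1  'b'
   4  s[3:],s[1:]  2  'bf'
   5  s[1:],s[25:]  1  'b'
   6  s[25:],s[12:]  0  ''
   7  s[12:],s[18:]  1  'c'
   8  s[18:],s[23:]  1  'c'
   9  s[23:],s[13:]  1  'c'
  10  s[13:],s[7:]  0  ''
  11  s[7:],s[21:]  1  'd'
  12  s[21:],s[19:]  0  ''
  13  s[19:],s[10:]  1  'e'
  14  s[10:],s[4:]  0  ''
  15  s[4:],s[2:]  1  'f'
  16  s[2:],s[24:]  2  'fb'
  17  s[24:],s[17:]  1  'f'
  18  s[17:],s[9:]  1  'f'
  19  s[9:],s[26:]  0  ''
  20  s[26:],s[11:]  1  'g'
  21  s[11:],s[8:]  1  'g'
  22  s[8:],s[14:]  1  'g'
  23  s[14:],s[15:]  1  'g'
  24  s[15:],s[0:]  0  ''
  25  s[0:],s[22:]  1  'h'
  26  s[22:],s[16:]  1  'h'

n(n+1)/2 = 27·28/2 = 378
Σ LCP = 0 + 1 + 0 + 1 + 2 + 1 + 0 + 1 + 1 + 1 + 0 + 1 + 0 + 1 + 0 + 1 + 2 + 1 + 1 + 0 + 1 + 1 + 1 + 1 + 0 + 1 + 1 = 21
distinct = 378 − 21 = 357

357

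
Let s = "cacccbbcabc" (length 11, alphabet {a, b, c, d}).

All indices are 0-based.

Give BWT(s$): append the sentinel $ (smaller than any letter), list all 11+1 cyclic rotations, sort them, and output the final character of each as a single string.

ccccabbb$cca

rank  rotation      last
    0  $cacccbbcabc  c
    1  abc$cacccbbc  c
    2  acccbbcabc$c  c
    3  bbcabc$caccc  c
    4  bc$cacccbbca  a
    5  bcabc$cacccb  b
    6  c$cacccbbcab  b
    7  cabc$cacccbb  b
    8  cacccbbcabc$  $
    9  cbbcabc$cacc  c
   10  ccbbcabc$cac  c
   11  cccbbcabc$ca  a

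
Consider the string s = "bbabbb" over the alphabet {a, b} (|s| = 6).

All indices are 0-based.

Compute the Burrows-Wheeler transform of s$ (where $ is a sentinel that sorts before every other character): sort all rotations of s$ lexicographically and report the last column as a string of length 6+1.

rank  rotation last
    0  $bbabbb  b
    1  abbb$bb  b
    2  b$bbabb  b
    3  babbb$b  b
    4  bb$bbab  b
    5  bbabbb$  $
    6  bbb$bba  a

bbbbb$a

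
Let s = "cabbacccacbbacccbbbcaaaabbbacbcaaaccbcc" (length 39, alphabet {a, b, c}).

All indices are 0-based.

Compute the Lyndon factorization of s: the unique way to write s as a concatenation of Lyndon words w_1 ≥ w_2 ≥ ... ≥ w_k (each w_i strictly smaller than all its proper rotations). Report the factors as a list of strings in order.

["c", "abbacccacbbacccbbbc", "aaaabbbacbcaaaccbcc"]

emit factor 1: 'c' (i=0, period=1)
emit factor 2: 'abbacccacbbacccbbbc' (i=1, period=19)
emit factor 3: 'aaaabbbacbcaaaccbcc' (i=20, period=19)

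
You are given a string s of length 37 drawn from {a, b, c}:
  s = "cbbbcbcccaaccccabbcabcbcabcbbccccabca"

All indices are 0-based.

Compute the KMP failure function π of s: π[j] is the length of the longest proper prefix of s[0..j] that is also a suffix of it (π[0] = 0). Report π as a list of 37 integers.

π[0] = 0
j=1 s[j]='b': π[1]=0 (border '')
j=2 s[j]='b': π[2]=0 (border '')
j=3 s[j]='b': π[3]=0 (border '')
j=4 s[j]='c': π[4]=1 (border 'c')
j=5 s[j]='b': π[5]=2 (border 'cb')
j=6 s[j]='c': k: 2→0; π[6]=1 (border 'c')
j=7 s[j]='c': k: 1→0; π[7]=1 (border 'c')
j=8 s[j]='c': k: 1→0; π[8]=1 (border 'c')
j=9 s[j]='a': k: 1→0; π[9]=0 (border '')
j=10 s[j]='a': π[10]=0 (border '')
j=11 s[j]='c': π[11]=1 (border 'c')
j=12 s[j]='c': k: 1→0; π[12]=1 (border 'c')
j=13 s[j]='c': k: 1→0; π[13]=1 (border 'c')
j=14 s[j]='c': k: 1→0; π[14]=1 (border 'c')
j=15 s[j]='a': k: 1→0; π[15]=0 (border '')
j=16 s[j]='b': π[16]=0 (border '')
j=17 s[j]='b': π[17]=0 (border '')
j=18 s[j]='c': π[18]=1 (border 'c')
j=19 s[j]='a': k: 1→0; π[19]=0 (border '')
j=20 s[j]='b': π[20]=0 (border '')
j=21 s[j]='c': π[21]=1 (border 'c')
j=22 s[j]='b': π[22]=2 (border 'cb')
j=23 s[j]='c': k: 2→0; π[23]=1 (border 'c')
j=24 s[j]='a': k: 1→0; π[24]=0 (border '')
j=25 s[j]='b': π[25]=0 (border '')
j=26 s[j]='c': π[26]=1 (border 'c')
j=27 s[j]='b': π[27]=2 (border 'cb')
j=28 s[j]='b': π[28]=3 (border 'cbb')
j=29 s[j]='c': k: 3→0; π[29]=1 (border 'c')
j=30 s[j]='c': k: 1→0; π[30]=1 (border 'c')
j=31 s[j]='c': k: 1→0; π[31]=1 (border 'c')
j=32 s[j]='c': k: 1→0; π[32]=1 (border 'c')
j=33 s[j]='a': k: 1→0; π[33]=0 (border '')
j=34 s[j]='b': π[34]=0 (border '')
j=35 s[j]='c': π[35]=1 (border 'c')
j=36 s[j]='a': k: 1→0; π[36]=0 (border '')

[0, 0, 0, 0, 1, 2, 1, 1, 1, 0, 0, 1, 1, 1, 1, 0, 0, 0, 1, 0, 0, 1, 2, 1, 0, 0, 1, 2, 3, 1, 1, 1, 1, 0, 0, 1, 0]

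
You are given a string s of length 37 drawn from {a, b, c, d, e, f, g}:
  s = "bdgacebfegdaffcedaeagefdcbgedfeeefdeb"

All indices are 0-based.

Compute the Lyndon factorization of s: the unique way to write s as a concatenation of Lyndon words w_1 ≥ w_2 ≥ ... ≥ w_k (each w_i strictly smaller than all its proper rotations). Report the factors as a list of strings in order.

emit factor 1: 'bdg' (i=0, period=3)
emit factor 2: 'acebfegdaffcedaeagefdcbgedfeeefdeb' (i=3, period=34)

["bdg", "acebfegdaffcedaeagefdcbgedfeeefdeb"]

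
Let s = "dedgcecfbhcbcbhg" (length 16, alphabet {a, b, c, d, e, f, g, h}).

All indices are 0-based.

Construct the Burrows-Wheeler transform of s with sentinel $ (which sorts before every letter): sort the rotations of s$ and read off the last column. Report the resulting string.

rank  rotation           last
    0  $dedgcecfbhcbcbhg  g
    1  bcbhg$dedgcecfbhc  c
    2  bhcbcbhg$dedgcecf  f
    3  bhg$dedgcecfbhcbc  c
    4  cbcbhg$dedgcecfbh  h
    5  cbhg$dedgcecfbhcb  b
    6  cecfbhcbcbhg$dedg  g
    7  cfbhcbcbhg$dedgce  e
    8  dedgcecfbhcbcbhg$  $
    9  dgcecfbhcbcbhg$de  e
   10  ecfbhcbcbhg$dedgc  c
   11  edgcecfbhcbcbhg$d  d
   12  fbhcbcbhg$dedgcec  c
   13  g$dedgcecfbhcbcbh  h
   14  gcecfbhcbcbhg$ded  d
   15  hcbcbhg$dedgcecfb  b
   16  hg$dedgcecfbhcbcb  b

gcfchbge$ecdchdbb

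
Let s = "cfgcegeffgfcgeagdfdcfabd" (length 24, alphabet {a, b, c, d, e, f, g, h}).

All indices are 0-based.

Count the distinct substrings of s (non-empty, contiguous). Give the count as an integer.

rank | idx | suffix
   0 |  21 | abd
   1 |  14 | agdfdcfabd
   2 |  22 | bd
   3 |   3 | cegeffgfcgeagdfdcfabd
   4 |  19 | cfabd
   5 |   0 | cfgcegeffgfcgeagdfdcfabd
   6 |  11 | cgeagdfdcfabd
   7 |  23 | d
   8 |  18 | dcfabd
   9 |  16 | dfdcfabd
  10 |  13 | eagdfdcfabd
  11 |   6 | effgfcgeagdfdcfabd
  12 |   4 | egeffgfcgeagdfdcfabd
  13 |  20 | fabd
  14 |  10 | fcgeagdfdcfabd
  15 |  17 | fdcfabd
  16 |   7 | ffgfcgeagdfdcfabd
  17 |   1 | fgcegeffgfcgeagdfdcfabd
  18 |   8 | fgfcgeagdfdcfabd
  19 |   2 | gcegeffgfcgeagdfdcfabd
  20 |  15 | gdfdcfabd
  21 |  12 | geagdfdcfabd
  22 |   5 | geffgfcgeagdfdcfabd
  23 |   9 | gfcgeagdfdcfabd

SA = [21, 14, 22, 3, 19, 0, 11, 23, 18, 16, 13, 6, 4, 20, 10, 17, 7, 1, 8, 2, 15, 12, 5, 9]
i: (SA[i-1],SA[i]) lcp shared
  1: (21,14) 1 'a'
  2: (14,22) 0 ''
  3: (22,3) 0 ''
  4: (3,19) 1 'c'
  5: (19,0) 2 'cf'
  6: (0,11) 1 'c'
  7: (11,23) 0 ''
  8: (23,18) 1 'd'
  9: (18,16) 1 'd'
  10: (16,13) 0 ''
  11: (13,6) 1 'e'
  12: (6,4) 1 'e'
  13: (4,20) 0 ''
  14: (20,10) 1 'f'
  15: (10,17) 1 'f'
  16: (17,7) 1 'f'
  17: (7,1) 1 'f'
  18: (1,8) 2 'fg'
  19: (8,2) 0 ''
  20: (2,15) 1 'g'
  21: (15,12) 1 'g'
  22: (12,5) 2 'ge'
  23: (5,9) 1 'g'

n(n+1)/2 = 24·25/2 = 300
Σ LCP = 0 + 1 + 0 + 0 + 1 + 2 + 1 + 0 + 1 + 1 + 0 + 1 + 1 + 0 + 1 + 1 + 1 + 1 + 2 + 0 + 1 + 1 + 2 + 1 = 20
distinct = 300 − 20 = 280

280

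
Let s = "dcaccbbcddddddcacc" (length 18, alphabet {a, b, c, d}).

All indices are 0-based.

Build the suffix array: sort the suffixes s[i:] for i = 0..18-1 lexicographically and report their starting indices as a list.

rank→(start, suffix):
  0 → (15, 'acc')
  1 → (2, 'accbbcddddddcacc')
  2 → (5, 'bbcddddddcacc')
  3 → (6, 'bcddddddcacc')
  4 → (17, 'c')
  5 → (14, 'cacc')
  6 → (1, 'caccbbcddddddcacc')
  7 → (4, 'cbbcddddddcacc')
  8 → (16, 'cc')
  9 → (3, 'ccbbcddddddcacc')
  10 → (7, 'cddddddcacc')
  11 → (13, 'dcacc')
  12 → (0, 'dcaccbbcddddddcacc')
  13 → (12, 'ddcacc')
  14 → (11, 'dddcacc')
  15 → (10, 'ddddcacc')
  16 → (9, 'dddddcacc')
  17 → (8, 'ddddddcacc')

[15, 2, 5, 6, 17, 14, 1, 4, 16, 3, 7, 13, 0, 12, 11, 10, 9, 8]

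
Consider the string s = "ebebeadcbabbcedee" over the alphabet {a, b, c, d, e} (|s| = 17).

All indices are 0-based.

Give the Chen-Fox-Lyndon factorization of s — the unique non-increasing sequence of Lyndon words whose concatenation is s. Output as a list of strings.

["e", "be", "be", "adcb", "abbcedee"]

emit factor 1: 'e' (i=0, period=1)
emit factor 2: 'be' (i=1, period=2)
emit factor 3: 'be' (i=3, period=2)
emit factor 4: 'adcb' (i=5, period=4)
emit factor 5: 'abbcedee' (i=9, period=8)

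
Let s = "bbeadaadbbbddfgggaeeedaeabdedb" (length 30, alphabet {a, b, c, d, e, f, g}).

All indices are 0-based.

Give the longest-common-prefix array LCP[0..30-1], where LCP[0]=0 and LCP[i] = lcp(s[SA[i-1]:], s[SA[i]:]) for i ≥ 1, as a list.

rank→(start, suffix):
  0 → (5, 'aadbbbddfgggaeeedaeabdedb')
  1 → (24, 'abdedb')
  2 → (3, 'adaadbbbddfgggaeeedaeabdedb')
  3 → (6, 'adbbbddfgggaeeedaeabdedb')
  4 → (22, 'aeabdedb')
  5 → (17, 'aeeedaeabdedb')
  6 → (29, 'b')
  7 → (8, 'bbbddfgggaeeedaeabdedb')
  8 → (9, 'bbddfgggaeeedaeabdedb')
  9 → (0, 'bbeadaadbbbddfgggaeeedaeabdedb')
  10 → (10, 'bddfgggaeeedaeabdedb')
  11 → (25, 'bdedb')
  12 → (1, 'beadaadbbbddfgggaeeedaeabdedb')
  13 → (4, 'daadbbbddfgggaeeedaeabdedb')
  14 → (21, 'daeabdedb')
  15 → (28, 'db')
  16 → (7, 'dbbbddfgggaeeedaeabdedb')
  17 → (11, 'ddfgggaeeedaeabdedb')
  18 → (26, 'dedb')
  19 → (12, 'dfgggaeeedaeabdedb')
  20 → (23, 'eabdedb')
  21 → (2, 'eadaadbbbddfgggaeeedaeabdedb')
  22 → (20, 'edaeabdedb')
  23 → (27, 'edb')
  24 → (19, 'eedaeabdedb')
  25 → (18, 'eeedaeabdedb')
  26 → (13, 'fgggaeeedaeabdedb')
  27 → (16, 'gaeeedaeabdedb')
  28 → (15, 'ggaeeedaeabdedb')
  29 → (14, 'gggaeeedaeabdedb')

SA = [5, 24, 3, 6, 22, 17, 29, 8, 9, 0, 10, 25, 1, 4, 21, 28, 7, 11, 26, 12, 23, 2, 20, 27, 19, 18, 13, 16, 15, 14]
rank  pair      lcp
   1  s[5:],s[24:]  1  'a'
   2  s[24:],s[3:]  1  'a'
   3  s[3:],s[6:]  2  'ad'
   4  s[6:],s[22:]  1  'a'
   5  s[22:],s[17:]  2  'ae'
   6  s[17:],s[29:]  0  ''
   7  s[29:],s[8:]  1  'b'
   8  s[8:],s[9:]  2  'bb'
   9  s[9:],s[0:]  2  'bb'
  10  s[0:],s[10:]  1  'b'
  11  s[10:],s[25:]  2  'bd'
  12  s[25:],s[1:]  1  'b'
  13  s[1:],s[4:]  0  ''
  14  s[4:],s[21:]  2  'da'
  15  s[21:],s[28:]  1  'd'
  16  s[28:],s[7:]  2  'db'
  17  s[7:],s[11:]  1  'd'
  18  s[11:],s[26:]  1  'd'
  19  s[26:],s[12:]  1  'd'
  20  s[12:],s[23:]  0  ''
  21  s[23:],s[2:]  2  'ea'
  22  s[2:],s[20:]  1  'e'
  23  s[20:],s[27:]  2  'ed'
  24  s[27:],s[19:]  1  'e'
  25  s[19:],s[18:]  2  'ee'
  26  s[18:],s[13:]  0  ''
  27  s[13:],s[16:]  0  ''
  28  s[16:],s[15:]  1  'g'
  29  s[15:],s[14:]  2  'gg'

[0, 1, 1, 2, 1, 2, 0, 1, 2, 2, 1, 2, 1, 0, 2, 1, 2, 1, 1, 1, 0, 2, 1, 2, 1, 2, 0, 0, 1, 2]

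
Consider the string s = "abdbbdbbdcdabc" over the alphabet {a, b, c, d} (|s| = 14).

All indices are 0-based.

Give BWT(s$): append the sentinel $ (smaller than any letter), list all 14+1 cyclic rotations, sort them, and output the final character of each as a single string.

rank  rotation         last
    0  $abdbbdbbdcdabc  c
    1  abc$abdbbdbbdcd  d
    2  abdbbdbbdcdabc$  $
    3  bbdbbdcdabc$abd  d
    4  bbdcdabc$abdbbd  d
    5  bc$abdbbdbbdcda  a
    6  bdbbdbbdcdabc$a  a
    7  bdbbdcdabc$abdb  b
    8  bdcdabc$abdbbdb  b
    9  c$abdbbdbbdcdab  b
   10  cdabc$abdbbdbbd  d
   11  dabc$abdbbdbbdc  c
   12  dbbdbbdcdabc$ab  b
   13  dbbdcdabc$abdbb  b
   14  dcdabc$abdbbdbb  b

cd$ddaabbbdcbbb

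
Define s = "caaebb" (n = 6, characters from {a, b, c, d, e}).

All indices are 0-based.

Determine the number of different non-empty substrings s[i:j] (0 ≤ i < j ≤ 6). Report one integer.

19

sorted suffixes:
  #0 SA[0]=1  'aaebb'
  #1 SA[1]=2  'aebb'
  #2 SA[2]=5  'b'
  #3 SA[3]=4  'bb'
  #4 SA[4]=0  'caaebb'
  #5 SA[5]=3  'ebb'

SA = [1, 2, 5, 4, 0, 3]
i: (SA[i-1],SA[i]) lcp shared
  1: (1,2) 1 'a'
  2: (2,5) 0 ''
  3: (5,4) 1 'b'
  4: (4,0) 0 ''
  5: (0,3) 0 ''

n(n+1)/2 = 6·7/2 = 21
Σ LCP = 0 + 1 + 0 + 1 + 0 + 0 = 2
distinct = 21 − 2 = 19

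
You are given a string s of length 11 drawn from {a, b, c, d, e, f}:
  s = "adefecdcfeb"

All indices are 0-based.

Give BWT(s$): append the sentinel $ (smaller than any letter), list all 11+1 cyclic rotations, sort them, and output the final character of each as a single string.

rank  rotation      last
    0  $adefecdcfeb  b
    1  adefecdcfeb$  $
    2  b$adefecdcfe  e
    3  cdcfeb$adefe  e
    4  cfeb$adefecd  d
    5  dcfeb$adefec  c
    6  defecdcfeb$a  a
    7  eb$adefecdcf  f
    8  ecdcfeb$adef  f
    9  efecdcfeb$ad  d
   10  feb$adefecdc  c
   11  fecdcfeb$ade  e

b$eedcaffdce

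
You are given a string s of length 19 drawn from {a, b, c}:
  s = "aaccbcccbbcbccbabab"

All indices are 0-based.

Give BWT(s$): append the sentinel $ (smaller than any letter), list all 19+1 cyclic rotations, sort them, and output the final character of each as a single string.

b$bbaaaccbccccbcbcab

rank  rotation              last
    0  $aaccbcccbbcbccbabab  b
    1  aaccbcccbbcbccbabab$  $
    2  ab$aaccbcccbbcbccbab  b
    3  abab$aaccbcccbbcbccb  b
    4  accbcccbbcbccbabab$a  a
    5  b$aaccbcccbbcbccbaba  a
    6  bab$aaccbcccbbcbccba  a
    7  babab$aaccbcccbbcbcc  c
    8  bbcbccbabab$aaccbccc  c
    9  bcbccbabab$aaccbcccb  b
   10  bccbabab$aaccbcccbbc  c
   11  bcccbbcbccbabab$aacc  c
   12  cbabab$aaccbcccbbcbc  c
   13  cbbcbccbabab$aaccbcc  c
   14  cbccbabab$aaccbcccbb  b
   15  cbcccbbcbccbabab$aac  c
   16  ccbabab$aaccbcccbbcb  b
   17  ccbbcbccbabab$aaccbc  c
   18  ccbcccbbcbccbabab$aa  a
   19  cccbbcbccbabab$aaccb  b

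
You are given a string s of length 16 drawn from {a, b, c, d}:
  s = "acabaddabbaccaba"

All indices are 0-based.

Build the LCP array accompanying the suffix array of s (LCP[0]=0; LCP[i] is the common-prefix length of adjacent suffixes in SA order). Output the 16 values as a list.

[0, 1, 3, 2, 1, 2, 1, 0, 2, 2, 1, 0, 4, 1, 0, 1]

sorted suffixes:
  #0 SA[0]=15  'a'
  #1 SA[1]=13  'aba'
  #2 SA[2]=2  'abaddabbaccaba'
  #3 SA[3]=7  'abbaccaba'
  #4 SA[4]=0  'acabaddabbaccaba'
  #5 SA[5]=10  'accaba'
  #6 SA[6]=4  'addabbaccaba'
  #7 SA[7]=14  'ba'
  #8 SA[8]=9  'baccaba'
  #9 SA[9]=3  'baddabbaccaba'
  #10 SA[10]=8  'bbaccaba'
  #11 SA[11]=12  'caba'
  #12 SA[12]=1  'cabaddabbaccaba'
  #13 SA[13]=11  'ccaba'
  #14 SA[14]=6  'dabbaccaba'
  #15 SA[15]=5  'ddabbaccaba'

SA = [15, 13, 2, 7, 0, 10, 4, 14, 9, 3, 8, 12, 1, 11, 6, 5]
i: (SA[i-1],SA[i]) lcp shared
  1: (15,13) 1 'a'
  2: (13,2) 3 'aba'
  3: (2,7) 2 'ab'
  4: (7,0) 1 'a'
  5: (0,10) 2 'ac'
  6: (10,4) 1 'a'
  7: (4,14) 0 ''
  8: (14,9) 2 'ba'
  9: (9,3) 2 'ba'
  10: (3,8) 1 'b'
  11: (8,12) 0 ''
  12: (12,1) 4 'caba'
  13: (1,11) 1 'c'
  14: (11,6) 0 ''
  15: (6,5) 1 'd'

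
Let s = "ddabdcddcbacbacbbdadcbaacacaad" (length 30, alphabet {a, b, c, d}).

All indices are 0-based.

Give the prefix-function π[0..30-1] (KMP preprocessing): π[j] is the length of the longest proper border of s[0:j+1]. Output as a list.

π[0] = 0
j=1 s[j]='d': π[1]=1 (border 'd')
j=2 s[j]='a': k: 1→0; π[2]=0 (border '')
j=3 s[j]='b': π[3]=0 (border '')
j=4 s[j]='d': π[4]=1 (border 'd')
j=5 s[j]='c': k: 1→0; π[5]=0 (border '')
j=6 s[j]='d': π[6]=1 (border 'd')
j=7 s[j]='d': π[7]=2 (border 'dd')
j=8 s[j]='c': k: 2→1→0; π[8]=0 (border '')
j=9 s[j]='b': π[9]=0 (border '')
j=10 s[j]='a': π[10]=0 (border '')
j=11 s[j]='c': π[11]=0 (border '')
j=12 s[j]='b': π[12]=0 (border '')
j=13 s[j]='a': π[13]=0 (border '')
j=14 s[j]='c': π[14]=0 (border '')
j=15 s[j]='b': π[15]=0 (border '')
j=16 s[j]='b': π[16]=0 (border '')
j=17 s[j]='d': π[17]=1 (border 'd')
j=18 s[j]='a': k: 1→0; π[18]=0 (border '')
j=19 s[j]='d': π[19]=1 (border 'd')
j=20 s[j]='c': k: 1→0; π[20]=0 (border '')
j=21 s[j]='b': π[21]=0 (border '')
j=22 s[j]='a': π[22]=0 (border '')
j=23 s[j]='a': π[23]=0 (border '')
j=24 s[j]='c': π[24]=0 (border '')
j=25 s[j]='a': π[25]=0 (border '')
j=26 s[j]='c': π[26]=0 (border '')
j=27 s[j]='a': π[27]=0 (border '')
j=28 s[j]='a': π[28]=0 (border '')
j=29 s[j]='d': π[29]=1 (border 'd')

[0, 1, 0, 0, 1, 0, 1, 2, 0, 0, 0, 0, 0, 0, 0, 0, 0, 1, 0, 1, 0, 0, 0, 0, 0, 0, 0, 0, 0, 1]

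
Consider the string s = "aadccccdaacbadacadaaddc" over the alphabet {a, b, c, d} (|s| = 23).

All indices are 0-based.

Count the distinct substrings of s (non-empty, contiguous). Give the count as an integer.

242

sorted suffixes:
  #0 SA[0]=8  'aacbadacadaaddc'
  #1 SA[1]=0  'aadccccdaacbadacadaaddc'
  #2 SA[2]=18  'aaddc'
  #3 SA[3]=14  'acadaaddc'
  #4 SA[4]=9  'acbadacadaaddc'
  #5 SA[5]=16  'adaaddc'
  #6 SA[6]=12  'adacadaaddc'
  #7 SA[7]=1  'adccccdaacbadacadaaddc'
  #8 SA[8]=19  'addc'
  #9 SA[9]=11  'badacadaaddc'
  #10 SA[10]=22  'c'
  #11 SA[11]=15  'cadaaddc'
  #12 SA[12]=10  'cbadacadaaddc'
  #13 SA[13]=3  'ccccdaacbadacadaaddc'
  #14 SA[14]=4  'cccdaacbadacadaaddc'
  #15 SA[15]=5  'ccdaacbadacadaaddc'
  #16 SA[16]=6  'cdaacbadacadaaddc'
  #17 SA[17]=7  'daacbadacadaaddc'
  #18 SA[18]=17  'daaddc'
  #19 SA[19]=13  'dacadaaddc'
  #20 SA[20]=21  'dc'
  #21 SA[21]=2  'dccccdaacbadacadaaddc'
  #22 SA[22]=20  'ddc'

SA = [8, 0, 18, 14, 9, 16, 12, 1, 19, 11, 22, 15, 10, 3, 4, 5, 6, 7, 17, 13, 21, 2, 20]
rank  pair      lcp
   1  s[8:],s[0:]  2  'aa'
   2  s[0:],s[18:]  3  'aad'
   3  s[18:],s[14:]  1  'a'
   4  s[14:],s[9:]  2  'ac'
   5  s[9:],s[16:]  1  'a'
   6  s[16:],s[12:]  3  'ada'
   7  s[12:],s[1:]  2  'ad'
   8  s[1:],s[19:]  2  'ad'
   9  s[19:],s[11:]  0  ''
  10  s[11:],s[22:]  0  ''
  11  s[22:],s[15:]  1  'c'
  12  s[15:],s[10:]  1  'c'
  13  s[10:],s[3:]  1  'c'
  14  s[3:],s[4:]  3  'ccc'
  15  s[4:],s[5:]  2  'cc'
  16  s[5:],s[6:]  1  'c'
  17  s[6:],s[7:]  0  ''
  18  s[7:],s[17:]  3  'daa'
  19  s[17:],s[13:]  2  'da'
  20  s[13:],s[21:]  1  'd'
  21  s[21:],s[2:]  2  'dc'
  22  s[2:],s[20:]  1  'd'

n(n+1)/2 = 23·24/2 = 276
Σ LCP = 0 + 2 + 3 + 1 + 2 + 1 + 3 + 2 + 2 + 0 + 0 + 1 + 1 + 1 + 3 + 2 + 1 + 0 + 3 + 2 + 1 + 2 + 1 = 34
distinct = 276 − 34 = 242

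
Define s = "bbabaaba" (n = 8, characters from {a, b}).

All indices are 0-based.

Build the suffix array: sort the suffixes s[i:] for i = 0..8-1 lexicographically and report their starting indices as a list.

sorted suffixes:
  #0 SA[0]=7  'a'
  #1 SA[1]=4  'aaba'
  #2 SA[2]=5  'aba'
  #3 SA[3]=2  'abaaba'
  #4 SA[4]=6  'ba'
  #5 SA[5]=3  'baaba'
  #6 SA[6]=1  'babaaba'
  #7 SA[7]=0  'bbabaaba'

[7, 4, 5, 2, 6, 3, 1, 0]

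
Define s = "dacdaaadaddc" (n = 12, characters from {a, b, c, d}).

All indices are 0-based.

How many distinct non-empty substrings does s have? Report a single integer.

rank→(start, suffix):
  0 → (4, 'aaadaddc')
  1 → (5, 'aadaddc')
  2 → (1, 'acdaaadaddc')
  3 → (6, 'adaddc')
  4 → (8, 'addc')
  5 → (11, 'c')
  6 → (2, 'cdaaadaddc')
  7 → (3, 'daaadaddc')
  8 → (0, 'dacdaaadaddc')
  9 → (7, 'daddc')
  10 → (10, 'dc')
  11 → (9, 'ddc')

SA = [4, 5, 1, 6, 8, 11, 2, 3, 0, 7, 10, 9]
[i] adj suffixes → lcp
  [1] 4/5 → 2 ('aa')
  [2] 5/1 → 1 ('a')
  [3] 1/6 → 1 ('a')
  [4] 6/8 → 2 ('ad')
  [5] 8/11 → 0 ('')
  [6] 11/2 → 1 ('c')
  [7] 2/3 → 0 ('')
  [8] 3/0 → 2 ('da')
  [9] 0/7 → 2 ('da')
  [10] 7/10 → 1 ('d')
  [11] 10/9 → 1 ('d')

n(n+1)/2 = 12·13/2 = 78
Σ LCP = 0 + 2 + 1 + 1 + 2 + 0 + 1 + 0 + 2 + 2 + 1 + 1 = 13
distinct = 78 − 13 = 65

65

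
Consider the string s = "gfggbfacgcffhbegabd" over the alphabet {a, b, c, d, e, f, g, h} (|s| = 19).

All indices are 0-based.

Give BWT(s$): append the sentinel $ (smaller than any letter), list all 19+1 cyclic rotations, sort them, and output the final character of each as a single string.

rank  rotation              last
    0  $gfggbfacgcffhbegabd  d
    1  abd$gfggbfacgcffhbeg  g
    2  acgcffhbegabd$gfggbf  f
    3  bd$gfggbfacgcffhbega  a
    4  begabd$gfggbfacgcffh  h
    5  bfacgcffhbegabd$gfgg  g
    6  cffhbegabd$gfggbfacg  g
    7  cgcffhbegabd$gfggbfa  a
    8  d$gfggbfacgcffhbegab  b
    9  egabd$gfggbfacgcffhb  b
   10  facgcffhbegabd$gfggb  b
   11  ffhbegabd$gfggbfacgc  c
   12  fggbfacgcffhbegabd$g  g
   13  fhbegabd$gfggbfacgcf  f
   14  gabd$gfggbfacgcffhbe  e
   15  gbfacgcffhbegabd$gfg  g
   16  gcffhbegabd$gfggbfac  c
   17  gfggbfacgcffhbegabd$  $
   18  ggbfacgcffhbegabd$gf  f
   19  hbegabd$gfggbfacgcff  f

dgfahggabbbcgfegc$ff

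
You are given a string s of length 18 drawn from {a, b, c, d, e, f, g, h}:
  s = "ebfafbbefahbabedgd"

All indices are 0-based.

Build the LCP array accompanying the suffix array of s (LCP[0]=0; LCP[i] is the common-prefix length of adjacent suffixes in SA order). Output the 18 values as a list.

[0, 1, 1, 0, 1, 1, 2, 1, 0, 1, 0, 1, 1, 0, 2, 1, 0, 0]

sorted suffixes:
  #0 SA[0]=12  'abedgd'
  #1 SA[1]=3  'afbbefahbabedgd'
  #2 SA[2]=9  'ahbabedgd'
  #3 SA[3]=11  'babedgd'
  #4 SA[4]=5  'bbefahbabedgd'
  #5 SA[5]=13  'bedgd'
  #6 SA[6]=6  'befahbabedgd'
  #7 SA[7]=1  'bfafbbefahbabedgd'
  #8 SA[8]=17  'd'
  #9 SA[9]=15  'dgd'
  #10 SA[10]=0  'ebfafbbefahbabedgd'
  #11 SA[11]=14  'edgd'
  #12 SA[12]=7  'efahbabedgd'
  #13 SA[13]=2  'fafbbefahbabedgd'
  #14 SA[14]=8  'fahbabedgd'
  #15 SA[15]=4  'fbbefahbabedgd'
  #16 SA[16]=16  'gd'
  #17 SA[17]=10  'hbabedgd'

SA = [12, 3, 9, 11, 5, 13, 6, 1, 17, 15, 0, 14, 7, 2, 8, 4, 16, 10]
rank  pair      lcp
   1  s[12:],s[3:]  1  'a'
   2  s[3:],s[9:]  1  'a'
   3  s[9:],s[11:]  0  ''
   4  s[11:],s[5:]  1  'b'
   5  s[5:],s[13:]  1  'b'
   6  s[13:],s[6:]  2  'be'
   7  s[6:],s[1:]  1  'b'
   8  s[1:],s[17:]  0  ''
   9  s[17:],s[15:]  1  'd'
  10  s[15:],s[0:]  0  ''
  11  s[0:],s[14:]  1  'e'
  12  s[14:],s[7:]  1  'e'
  13  s[7:],s[2:]  0  ''
  14  s[2:],s[8:]  2  'fa'
  15  s[8:],s[4:]  1  'f'
  16  s[4:],s[16:]  0  ''
  17  s[16:],s[10:]  0  ''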